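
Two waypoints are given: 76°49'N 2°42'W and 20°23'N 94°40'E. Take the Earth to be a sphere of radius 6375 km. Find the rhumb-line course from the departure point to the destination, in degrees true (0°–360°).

Meridional parts: M(φ₁)=+2.1580, M(φ₂)=+0.3635 → ΔM = -1.7945;  Δλ = +1.6994 rad
tan C = Δλ / ΔM = -0.9470 → C = 136.56°

136.6°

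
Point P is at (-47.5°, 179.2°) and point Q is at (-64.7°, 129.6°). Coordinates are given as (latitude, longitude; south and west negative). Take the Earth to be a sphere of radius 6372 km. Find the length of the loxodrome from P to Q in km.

Δψ = ln[tan(π/4+φ₂/2)/tan(π/4+φ₁/2)] = -0.5496;  Δφ = -0.3002 rad,  Δλ = -0.8657 rad
q = Δφ/Δψ = 0.5462
d = R·√(Δφ² + q²Δλ²) = 6372·0.56006 = 3569 km

3569 km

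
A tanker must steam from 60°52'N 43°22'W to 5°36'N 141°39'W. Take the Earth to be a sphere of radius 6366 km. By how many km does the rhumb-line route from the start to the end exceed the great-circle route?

527 km

Great circle: cos σ = sin φ₁ sin φ₂ + cos φ₁ cos φ₂ cos Δλ,  σ = 1.5554 rad → d_gc = 9901.4 km
Rhumb line: Δψ = -1.2497, q = Δφ/Δψ = 0.7718, d_rh = R√(Δφ²+q²Δλ²) = 10428.2 km
Excess = 10428.2 − 9901.4 = 526.8 ≈ 527 km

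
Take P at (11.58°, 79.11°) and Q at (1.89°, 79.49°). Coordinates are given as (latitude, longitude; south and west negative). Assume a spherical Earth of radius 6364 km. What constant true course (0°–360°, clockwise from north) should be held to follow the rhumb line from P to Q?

177.8°

Δψ = ln[tan(π/4+φ₂/2)/tan(π/4+φ₁/2)] = -0.1705
Δλ = +0.0066 rad (taken the short way round)
course = atan2(Δλ, Δψ) = 177.77°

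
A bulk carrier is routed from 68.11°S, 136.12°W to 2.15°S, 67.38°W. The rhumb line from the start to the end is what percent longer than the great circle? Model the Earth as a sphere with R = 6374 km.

Great circle: σ = 1.4001 rad → d_gc = Rσ = 8924.0 km
Rhumb: Δφ = +1.1512, Δλ = +1.1997, Δψ = +1.6055, q = Δφ/Δψ = 0.7170 → d_rh = R√(Δφ²+q²Δλ²) = 9160.2 km
Excess = (9160.2 − 8924.0) / 8924.0 = 236.2 / 8924.0 = 2.647% ≈ 2.6%

2.6%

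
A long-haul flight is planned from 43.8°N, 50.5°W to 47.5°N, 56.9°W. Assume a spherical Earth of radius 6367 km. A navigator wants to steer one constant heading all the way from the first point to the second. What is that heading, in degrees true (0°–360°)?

Δψ = ln[tan(π/4+φ₂/2)/tan(π/4+φ₁/2)] = +0.0924
Δλ = -0.1117 rad (taken the short way round)
course = atan2(Δλ, Δψ) = 309.61°

309.6°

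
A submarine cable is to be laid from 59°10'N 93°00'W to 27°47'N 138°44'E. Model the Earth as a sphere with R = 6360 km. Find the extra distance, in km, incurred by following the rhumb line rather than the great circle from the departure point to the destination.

Great circle: cos σ = sin φ₁ sin φ₂ + cos φ₁ cos φ₂ cos Δλ,  σ = 1.4511 rad → d_gc = 9229.0 km
Rhumb line: Δψ = -0.7831, q = Δφ/Δψ = 0.6994, d_rh = R√(Δφ²+q²Δλ²) = 10550.4 km
Excess = 10550.4 − 9229.0 = 1321.4 ≈ 1321 km

1321 km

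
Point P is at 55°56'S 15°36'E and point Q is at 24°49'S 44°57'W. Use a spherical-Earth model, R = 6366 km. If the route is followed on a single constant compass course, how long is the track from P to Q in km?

6052 km

Δψ = ln[tan(π/4+φ₂/2)/tan(π/4+φ₁/2)] = +0.7356;  Δφ = +0.5431 rad,  Δλ = -1.0568 rad
q = Δφ/Δψ = 0.7383
d = R·√(Δφ² + q²Δλ²) = 6366·0.95061 = 6052 km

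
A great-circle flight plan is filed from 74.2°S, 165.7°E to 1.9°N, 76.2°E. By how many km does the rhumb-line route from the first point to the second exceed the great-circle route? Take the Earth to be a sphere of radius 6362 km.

Great circle: cos σ = sin φ₁ sin φ₂ + cos φ₁ cos φ₂ cos Δλ,  σ = 1.6003 rad → d_gc = 10181.3 km
Rhumb line: Δψ = +2.0082, q = Δφ/Δψ = 0.6614, d_rh = R√(Δφ²+q²Δλ²) = 10705.4 km
Excess = 10705.4 − 10181.3 = 524.1 ≈ 524 km

524 km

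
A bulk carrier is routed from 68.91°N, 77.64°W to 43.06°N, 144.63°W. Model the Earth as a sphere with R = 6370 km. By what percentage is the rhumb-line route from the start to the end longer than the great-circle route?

Great circle: σ = 0.7380 rad → d_gc = Rσ = 4701.2 km
Rhumb: Δφ = -0.4512, Δλ = -1.1692, Δψ = -0.8469, q = Δφ/Δψ = 0.5327 → d_rh = R√(Δφ²+q²Δλ²) = 4899.1 km
Excess = (4899.1 − 4701.2) / 4701.2 = 197.9 / 4701.2 = 4.21% ≈ 4.2%

4.2%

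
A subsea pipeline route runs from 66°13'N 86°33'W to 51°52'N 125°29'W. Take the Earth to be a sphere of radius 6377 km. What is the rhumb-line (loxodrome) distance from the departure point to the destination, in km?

Δψ = ln[tan(π/4+φ₂/2)/tan(π/4+φ₁/2)] = -0.4955;  Δφ = -0.2505 rad,  Δλ = -0.6795 rad
q = Δφ/Δψ = 0.5055
d = R·√(Δφ² + q²Δλ²) = 6377·0.42509 = 2711 km

2711 km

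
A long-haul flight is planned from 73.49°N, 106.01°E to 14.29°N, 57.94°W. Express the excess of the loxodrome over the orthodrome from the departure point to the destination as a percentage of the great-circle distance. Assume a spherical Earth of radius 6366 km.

Great circle: σ = 1.5988 rad → d_gc = Rσ = 10178.0 km
Rhumb: Δφ = -1.0332, Δλ = -2.8615, Δψ = -1.6784, q = Δφ/Δψ = 0.6156 → d_rh = R√(Δφ²+q²Δλ²) = 13000.5 km
Excess = (13000.5 − 10178.0) / 10178.0 = 2822.5 / 10178.0 = 27.73% ≈ 27.7%

27.7%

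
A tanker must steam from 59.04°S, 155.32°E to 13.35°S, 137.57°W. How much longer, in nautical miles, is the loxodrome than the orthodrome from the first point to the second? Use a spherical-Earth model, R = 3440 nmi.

Great circle: cos σ = sin φ₁ sin φ₂ + cos φ₁ cos φ₂ cos Δλ,  σ = 1.1672 rad → d_gc = 4015.3 nmi
Rhumb line: Δψ = +1.0488, q = Δφ/Δψ = 0.7603, d_rh = R√(Δφ²+q²Δλ²) = 4112.3 nmi
Excess = 4112.3 − 4015.3 = 97.0 ≈ 97 nmi

97 nmi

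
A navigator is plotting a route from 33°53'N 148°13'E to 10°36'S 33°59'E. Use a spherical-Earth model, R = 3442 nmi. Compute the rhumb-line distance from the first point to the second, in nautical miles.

Δψ = ln[tan(π/4+φ₂/2)/tan(π/4+φ₁/2)] = -0.8153;  Δφ = -0.7764 rad,  Δλ = -1.9937 rad
q = Δφ/Δψ = 0.9523
d = R·√(Δφ² + q²Δλ²) = 3442·2.05124 = 7060 nmi

7060 nmi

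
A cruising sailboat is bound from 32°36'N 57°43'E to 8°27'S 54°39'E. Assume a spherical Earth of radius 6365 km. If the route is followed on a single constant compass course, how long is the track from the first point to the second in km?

Rhumb course C = atan2(Δλ, Δψ) with Δψ = ln[tan(π/4+φ₂/2)/tan(π/4+φ₁/2)] = -0.7504, Δλ = -0.0535 → C = 184.08°
d = R·|Δφ| / |cos C| = 6365·0.71646 / 0.99747 = 4572 km

4572 km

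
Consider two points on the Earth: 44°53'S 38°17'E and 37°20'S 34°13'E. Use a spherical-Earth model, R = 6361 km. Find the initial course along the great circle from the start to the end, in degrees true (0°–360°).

336.5°

N = sin Δλ·cos φ₂ = -0.0564;  D = cos φ₁ sin φ₂ − sin φ₁ cos φ₂ cos Δλ = +0.1300
initial course = atan2(N, D) = 336.55°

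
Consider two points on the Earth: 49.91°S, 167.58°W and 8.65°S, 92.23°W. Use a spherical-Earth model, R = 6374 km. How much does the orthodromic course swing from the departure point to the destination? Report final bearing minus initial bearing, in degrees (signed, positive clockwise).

-44.0°

Initial bearing θ₁ = atan2(sin Δλ cos φ₂, cos φ₁ sin φ₂ − sin φ₁ cos φ₂ cos Δλ) = 84.36°
Final bearing θ₂ = (initial bearing from the destination back to the start) + 180° = 40.41°
Δθ = θ₂ − θ₁ = -44.0°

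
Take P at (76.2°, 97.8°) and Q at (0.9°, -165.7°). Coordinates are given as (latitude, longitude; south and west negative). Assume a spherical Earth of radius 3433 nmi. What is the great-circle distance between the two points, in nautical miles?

5433 nmi

cos σ = sin φ₁ sin φ₂ + cos φ₁ cos φ₂ cos Δλ
      = sin(76.20°)sin(0.90°) + cos(76.20°)cos(0.90°)cos(96.50°) = -0.0117
σ = 90.673° → d = Rσ = 3433·1.58254 = 5433 nmi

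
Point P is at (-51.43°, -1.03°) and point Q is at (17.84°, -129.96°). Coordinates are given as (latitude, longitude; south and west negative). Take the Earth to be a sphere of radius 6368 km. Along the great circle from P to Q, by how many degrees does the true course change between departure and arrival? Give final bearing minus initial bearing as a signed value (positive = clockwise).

At departure: θ₁ = atan2(sin Δλ cos φ₂, cos φ₁ sin φ₂ − sin φ₁ cos φ₂ cos Δλ) = 249.51°
At arrival: θ₂ = atan2(sin Δλ cos φ₁, −cos φ₂ sin φ₁ + sin φ₂ cos φ₁ cos Δλ) = 322.15°
Δθ = θ₂ − θ₁ = +72.6°

+72.6°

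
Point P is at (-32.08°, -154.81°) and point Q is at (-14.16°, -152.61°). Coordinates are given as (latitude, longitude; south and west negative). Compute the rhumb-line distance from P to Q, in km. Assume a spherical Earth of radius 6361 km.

2002 km

Δψ = ln[tan(π/4+φ₂/2)/tan(π/4+φ₁/2)] = +0.3420;  Δφ = +0.3128 rad,  Δλ = +0.0384 rad
q = Δφ/Δψ = 0.9145
d = R·√(Δφ² + q²Δλ²) = 6361·0.31473 = 2002 km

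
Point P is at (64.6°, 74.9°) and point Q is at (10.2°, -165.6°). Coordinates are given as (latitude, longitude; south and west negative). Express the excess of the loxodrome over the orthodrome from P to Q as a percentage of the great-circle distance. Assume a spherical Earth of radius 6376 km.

10.2%

Great circle: σ = 1.6187 rad → d_gc = Rσ = 10321.0 km
Rhumb: Δφ = -0.9495, Δλ = +2.0857, Δψ = -1.3111, q = Δφ/Δψ = 0.7242 → d_rh = R√(Δφ²+q²Δλ²) = 11375.0 km
Excess = (11375.0 − 10321.0) / 10321.0 = 1054.0 / 10321.0 = 10.21% ≈ 10.2%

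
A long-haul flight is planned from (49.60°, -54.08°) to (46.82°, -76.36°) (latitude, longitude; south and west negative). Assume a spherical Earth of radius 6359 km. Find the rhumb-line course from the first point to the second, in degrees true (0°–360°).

Δψ = ln[tan(π/4+φ₂/2)/tan(π/4+φ₁/2)] = -0.0728
Δλ = -0.3889 rad (taken the short way round)
course = atan2(Δλ, Δψ) = 259.39°

259.4°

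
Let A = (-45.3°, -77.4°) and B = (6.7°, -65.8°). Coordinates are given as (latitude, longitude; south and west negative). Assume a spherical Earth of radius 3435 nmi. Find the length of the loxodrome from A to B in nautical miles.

3180 nmi

Δψ = ln[tan(π/4+φ₂/2)/tan(π/4+φ₁/2)] = +1.0060;  Δφ = +0.9076 rad,  Δλ = +0.2025 rad
q = Δφ/Δψ = 0.9022
d = R·√(Δφ² + q²Δλ²) = 3435·0.92577 = 3180 nmi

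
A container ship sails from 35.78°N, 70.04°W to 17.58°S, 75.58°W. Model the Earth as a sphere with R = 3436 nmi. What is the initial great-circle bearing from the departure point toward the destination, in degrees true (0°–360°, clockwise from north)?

186.6°

θ = atan2( sin Δλ·cos φ₂ ,  cos φ₁ sin φ₂ − sin φ₁ cos φ₂ cos Δλ )
  = atan2(-0.0920, -0.7998) = 186.56°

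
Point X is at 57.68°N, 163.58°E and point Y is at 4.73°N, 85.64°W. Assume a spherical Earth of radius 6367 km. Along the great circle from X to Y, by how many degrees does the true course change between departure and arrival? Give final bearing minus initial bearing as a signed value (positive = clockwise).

Initial bearing θ₁ = atan2(sin Δλ cos φ₂, cos φ₁ sin φ₂ − sin φ₁ cos φ₂ cos Δλ) = 69.80°
Final bearing θ₂ = (initial bearing from the destination back to the start) + 180° = 149.77°
Δθ = θ₂ − θ₁ = +80.0°

+80.0°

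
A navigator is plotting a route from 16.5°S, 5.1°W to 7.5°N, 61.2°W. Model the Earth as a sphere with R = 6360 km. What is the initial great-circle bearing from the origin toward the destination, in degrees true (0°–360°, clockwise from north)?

N = sin Δλ·cos φ₂ = -0.8229;  D = cos φ₁ sin φ₂ − sin φ₁ cos φ₂ cos Δλ = +0.2822
initial course = atan2(N, D) = 288.93°

288.9°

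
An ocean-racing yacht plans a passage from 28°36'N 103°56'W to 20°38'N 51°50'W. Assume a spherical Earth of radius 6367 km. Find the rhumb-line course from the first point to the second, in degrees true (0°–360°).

99.6°

Δψ = ln[tan(π/4+φ₂/2)/tan(π/4+φ₁/2)] = -0.1531
Δλ = +0.9093 rad (taken the short way round)
course = atan2(Δλ, Δψ) = 99.56°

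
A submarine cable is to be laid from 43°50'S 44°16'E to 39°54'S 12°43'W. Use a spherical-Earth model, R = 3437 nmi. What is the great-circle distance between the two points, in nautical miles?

2506 nmi

cos σ = sin φ₁ sin φ₂ + cos φ₁ cos φ₂ cos Δλ
      = sin(-43.83°)sin(-39.90°) + cos(-43.83°)cos(-39.90°)cos(-56.98°) = 0.7458
σ = 41.774° → d = Rσ = 3437·0.72909 = 2506 nmi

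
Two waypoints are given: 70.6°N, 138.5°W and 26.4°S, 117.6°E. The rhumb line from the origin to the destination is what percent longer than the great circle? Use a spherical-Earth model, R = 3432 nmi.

4.4%

Great circle: σ = 2.0839 rad → d_gc = Rσ = 7151.9 nmi
Rhumb: Δφ = -1.6930, Δλ = -1.8134, Δψ = -2.2445, q = Δφ/Δψ = 0.7543 → d_rh = R√(Δφ²+q²Δλ²) = 7469.7 nmi
Excess = (7469.7 − 7151.9) / 7151.9 = 317.8 / 7151.9 = 4.44% ≈ 4.4%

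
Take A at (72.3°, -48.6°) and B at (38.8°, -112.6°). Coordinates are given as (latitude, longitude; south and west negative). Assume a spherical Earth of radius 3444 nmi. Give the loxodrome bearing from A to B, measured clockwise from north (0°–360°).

Δψ = ln[tan(π/4+φ₂/2)/tan(π/4+φ₁/2)] = -1.1240
Δλ = -1.1170 rad (taken the short way round)
course = atan2(Δλ, Δψ) = 224.82°

224.8°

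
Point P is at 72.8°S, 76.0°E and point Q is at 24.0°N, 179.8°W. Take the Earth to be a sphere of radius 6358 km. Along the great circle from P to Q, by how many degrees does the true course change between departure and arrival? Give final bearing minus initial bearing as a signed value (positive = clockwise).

Initial bearing θ₁ = atan2(sin Δλ cos φ₂, cos φ₁ sin φ₂ − sin φ₁ cos φ₂ cos Δλ) = 96.05°
Final bearing θ₂ = (initial bearing from the destination back to the start) + 180° = 18.78°
Δθ = θ₂ − θ₁ = -77.3°

-77.3°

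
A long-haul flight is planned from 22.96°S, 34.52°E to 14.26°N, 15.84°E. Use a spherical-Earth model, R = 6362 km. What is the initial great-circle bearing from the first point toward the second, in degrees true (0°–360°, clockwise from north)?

N = sin Δλ·cos φ₂ = -0.3104;  D = cos φ₁ sin φ₂ − sin φ₁ cos φ₂ cos Δλ = +0.5850
initial course = atan2(N, D) = 332.05°

332.0°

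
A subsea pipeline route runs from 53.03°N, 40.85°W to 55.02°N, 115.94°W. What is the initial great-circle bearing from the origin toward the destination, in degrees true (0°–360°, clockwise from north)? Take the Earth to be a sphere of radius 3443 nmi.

304.1°

θ = atan2( sin Δλ·cos φ₂ ,  cos φ₁ sin φ₂ − sin φ₁ cos φ₂ cos Δλ )
  = atan2(-0.5540, +0.3749) = 304.09°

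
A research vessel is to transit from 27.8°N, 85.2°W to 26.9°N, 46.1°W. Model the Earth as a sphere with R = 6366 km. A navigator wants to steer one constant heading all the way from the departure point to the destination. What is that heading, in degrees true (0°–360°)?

91.5°

Meridional parts: M(φ₁)=+0.5054, M(φ₂)=+0.4878 → ΔM = -0.0177;  Δλ = +0.6824 rad
tan C = Δλ / ΔM = -38.5875 → C = 91.48°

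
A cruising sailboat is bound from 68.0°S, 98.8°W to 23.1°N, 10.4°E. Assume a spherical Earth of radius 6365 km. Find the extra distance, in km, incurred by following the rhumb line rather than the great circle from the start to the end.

647 km

Great circle: cos σ = sin φ₁ sin φ₂ + cos φ₁ cos φ₂ cos Δλ,  σ = 2.0681 rad → d_gc = 13163.7 km
Rhumb line: Δψ = +2.0525, q = Δφ/Δψ = 0.7747, d_rh = R√(Δφ²+q²Δλ²) = 13810.6 km
Excess = 13810.6 − 13163.7 = 646.9 ≈ 647 km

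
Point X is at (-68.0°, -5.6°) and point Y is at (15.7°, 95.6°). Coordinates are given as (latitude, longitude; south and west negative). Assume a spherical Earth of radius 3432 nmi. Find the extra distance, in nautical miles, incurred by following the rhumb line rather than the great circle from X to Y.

308 nmi

Great circle: cos σ = sin φ₁ sin φ₂ + cos φ₁ cos φ₂ cos Δλ,  σ = 1.8975 rad → d_gc = 6512.29 nmi
Rhumb line: Δψ = +1.9155, q = Δφ/Δψ = 0.7627, d_rh = R√(Δφ²+q²Δλ²) = 6819.80 nmi
Excess = 6819.80 − 6512.29 = 307.51 ≈ 308 nmi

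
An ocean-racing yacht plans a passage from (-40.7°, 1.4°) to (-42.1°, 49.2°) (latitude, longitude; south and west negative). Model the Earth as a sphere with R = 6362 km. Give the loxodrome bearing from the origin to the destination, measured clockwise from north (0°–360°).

92.2°

Meridional parts: M(φ₁)=-0.7789, M(φ₂)=-0.8115 → ΔM = -0.0326;  Δλ = +0.8343 rad
tan C = Δλ / ΔM = -25.6093 → C = 92.24°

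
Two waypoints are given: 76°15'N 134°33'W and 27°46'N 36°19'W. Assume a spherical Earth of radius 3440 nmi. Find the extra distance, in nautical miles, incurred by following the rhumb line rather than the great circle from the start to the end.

Great circle: cos σ = sin φ₁ sin φ₂ + cos φ₁ cos φ₂ cos Δλ,  σ = 1.1347 rad → d_gc = 3903.4 nmi
Rhumb line: Δψ = -1.6107, q = Δφ/Δψ = 0.5253, d_rh = R√(Δφ²+q²Δλ²) = 4251.3 nmi
Excess = 4251.3 − 3903.4 = 347.9 ≈ 348 nmi

348 nmi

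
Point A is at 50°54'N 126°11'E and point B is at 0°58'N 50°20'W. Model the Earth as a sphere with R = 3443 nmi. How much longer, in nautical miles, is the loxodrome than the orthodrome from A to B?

1865 nmi

Great circle: cos σ = sin φ₁ sin φ₂ + cos φ₁ cos φ₂ cos Δλ,  σ = 2.2349 rad → d_gc = 7694.7 nmi
Rhumb line: Δψ = -1.0185, q = Δφ/Δψ = 0.8557, d_rh = R√(Δφ²+q²Δλ²) = 9559.6 nmi
Excess = 9559.6 − 7694.7 = 1864.9 ≈ 1865 nmi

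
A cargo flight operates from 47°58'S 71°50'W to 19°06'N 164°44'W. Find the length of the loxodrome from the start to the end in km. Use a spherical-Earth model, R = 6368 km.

Rhumb course C = atan2(Δλ, Δψ) with Δψ = ln[tan(π/4+φ₂/2)/tan(π/4+φ₁/2)] = +1.2963, Δλ = -1.6214 → C = 308.64°
d = R·|Δφ| / |cos C| = 6368·1.17053 / 0.62445 = 11937 km

11937 km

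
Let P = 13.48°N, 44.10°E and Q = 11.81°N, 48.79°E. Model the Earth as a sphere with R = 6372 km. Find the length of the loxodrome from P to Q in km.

542 km

Rhumb course C = atan2(Δλ, Δψ) with Δψ = ln[tan(π/4+φ₂/2)/tan(π/4+φ₁/2)] = -0.0299, Δλ = +0.0819 → C = 110.05°
d = R·|Δφ| / |cos C| = 6372·0.02915 / 0.34283 = 542 km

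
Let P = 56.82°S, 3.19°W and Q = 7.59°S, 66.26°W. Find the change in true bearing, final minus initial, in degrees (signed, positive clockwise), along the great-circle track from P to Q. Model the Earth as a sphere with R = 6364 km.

At departure: θ₁ = atan2(sin Δλ cos φ₂, cos φ₁ sin φ₂ − sin φ₁ cos φ₂ cos Δλ) = 288.95°
At arrival: θ₂ = atan2(sin Δλ cos φ₁, −cos φ₂ sin φ₁ + sin φ₂ cos φ₁ cos Δλ) = 328.52°
Δθ = θ₂ − θ₁ = +39.6°

+39.6°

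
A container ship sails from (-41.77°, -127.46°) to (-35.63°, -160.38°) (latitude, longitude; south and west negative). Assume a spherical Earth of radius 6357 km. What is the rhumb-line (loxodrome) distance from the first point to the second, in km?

2928 km

Rhumb course C = atan2(Δλ, Δψ) with Δψ = ln[tan(π/4+φ₂/2)/tan(π/4+φ₁/2)] = +0.1375, Δλ = -0.5746 → C = 283.46°
d = R·|Δφ| / |cos C| = 6357·0.10716 / 0.23268 = 2928 km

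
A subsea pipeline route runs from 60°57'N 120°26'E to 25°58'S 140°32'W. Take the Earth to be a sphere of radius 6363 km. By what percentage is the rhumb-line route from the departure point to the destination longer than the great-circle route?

2.6%

Great circle: σ = 2.0390 rad → d_gc = Rσ = 12974.3 km
Rhumb: Δφ = -1.5170, Δλ = +1.7285, Δψ = -1.8202, q = Δφ/Δψ = 0.8334 → d_rh = R√(Δφ²+q²Δλ²) = 13311.3 km
Excess = (13311.3 − 12974.3) / 12974.3 = 337.0 / 12974.3 = 2.60% ≈ 2.6%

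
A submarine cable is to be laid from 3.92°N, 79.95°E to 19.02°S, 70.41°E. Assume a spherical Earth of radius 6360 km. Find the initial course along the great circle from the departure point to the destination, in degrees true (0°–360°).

201.9°

N = sin Δλ·cos φ₂ = -0.1567;  D = cos φ₁ sin φ₂ − sin φ₁ cos φ₂ cos Δλ = -0.3889
initial course = atan2(N, D) = 201.95°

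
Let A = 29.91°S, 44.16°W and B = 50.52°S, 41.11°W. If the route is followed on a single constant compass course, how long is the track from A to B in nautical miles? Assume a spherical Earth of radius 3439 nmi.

1245 nmi

Δψ = ln[tan(π/4+φ₂/2)/tan(π/4+φ₁/2)] = -0.4774;  Δφ = -0.3597 rad,  Δλ = +0.0532 rad
q = Δφ/Δψ = 0.7535
d = R·√(Δφ² + q²Δλ²) = 3439·0.36194 = 1245 nmi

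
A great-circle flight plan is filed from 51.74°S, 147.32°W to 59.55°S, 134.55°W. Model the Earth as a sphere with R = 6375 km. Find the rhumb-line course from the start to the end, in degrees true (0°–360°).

Δψ = ln[tan(π/4+φ₂/2)/tan(π/4+φ₁/2)] = -0.2425
Δλ = +0.2229 rad (taken the short way round)
course = atan2(Δλ, Δψ) = 137.42°

137.4°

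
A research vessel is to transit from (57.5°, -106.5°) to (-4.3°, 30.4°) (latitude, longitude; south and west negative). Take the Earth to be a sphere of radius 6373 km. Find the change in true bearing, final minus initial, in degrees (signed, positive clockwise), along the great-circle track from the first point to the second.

At departure: θ₁ = atan2(sin Δλ cos φ₂, cos φ₁ sin φ₂ − sin φ₁ cos φ₂ cos Δλ) = 49.90°
At arrival: θ₂ = atan2(sin Δλ cos φ₁, −cos φ₂ sin φ₁ + sin φ₂ cos φ₁ cos Δλ) = 155.66°
Δθ = θ₂ − θ₁ = +105.8°

+105.8°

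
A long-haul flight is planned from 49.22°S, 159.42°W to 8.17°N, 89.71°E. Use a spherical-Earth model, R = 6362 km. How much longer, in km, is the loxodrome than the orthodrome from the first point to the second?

Great circle: cos σ = sin φ₁ sin φ₂ + cos φ₁ cos φ₂ cos Δλ,  σ = 1.9155 rad → d_gc = 12186.5 km
Rhumb line: Δψ = +1.1328, q = Δφ/Δψ = 0.8843, d_rh = R√(Δφ²+q²Δλ²) = 12613.9 km
Excess = 12613.9 − 12186.5 = 427.4 ≈ 427 km

427 km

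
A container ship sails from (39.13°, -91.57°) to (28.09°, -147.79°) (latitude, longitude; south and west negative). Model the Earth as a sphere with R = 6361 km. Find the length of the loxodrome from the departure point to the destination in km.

5326 km

Rhumb course C = atan2(Δλ, Δψ) with Δψ = ln[tan(π/4+φ₂/2)/tan(π/4+φ₁/2)] = -0.2320, Δλ = -0.9812 → C = 256.70°
d = R·|Δφ| / |cos C| = 6361·0.19268 / 0.23013 = 5326 km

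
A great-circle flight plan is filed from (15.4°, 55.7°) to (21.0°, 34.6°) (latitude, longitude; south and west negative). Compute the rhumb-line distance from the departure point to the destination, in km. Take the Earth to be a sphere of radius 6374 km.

Δψ = ln[tan(π/4+φ₂/2)/tan(π/4+φ₁/2)] = +0.1029;  Δφ = +0.0977 rad,  Δλ = -0.3683 rad
q = Δφ/Δψ = 0.9495
d = R·√(Δφ² + q²Δλ²) = 6374·0.36307 = 2314 km

2314 km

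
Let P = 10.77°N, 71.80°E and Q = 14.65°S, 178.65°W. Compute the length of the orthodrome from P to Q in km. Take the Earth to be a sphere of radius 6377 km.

Haversine: a = sin²(Δφ/2)+cos φ₁ cos φ₂ sin²(Δλ/2) = 0.68265;  σ = 2·atan2(√a,√(1−a))
σ = 111.427° → d = Rσ = 6377·1.94476 = 12402 km

12402 km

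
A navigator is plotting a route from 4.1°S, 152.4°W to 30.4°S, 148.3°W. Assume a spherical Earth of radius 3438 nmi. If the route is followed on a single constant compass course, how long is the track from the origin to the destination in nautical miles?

Rhumb course C = atan2(Δλ, Δψ) with Δψ = ln[tan(π/4+φ₂/2)/tan(π/4+φ₁/2)] = -0.4858, Δλ = +0.0716 → C = 171.62°
d = R·|Δφ| / |cos C| = 3438·0.45902 / 0.98932 = 1595 nmi

1595 nmi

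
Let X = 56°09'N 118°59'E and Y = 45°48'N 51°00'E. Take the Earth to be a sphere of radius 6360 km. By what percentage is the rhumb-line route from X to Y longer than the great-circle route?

Great circle: σ = 0.7363 rad → d_gc = Rσ = 4682.75 km
Rhumb: Δφ = -0.1806, Δλ = -1.1865, Δψ = -0.2885, q = Δφ/Δψ = 0.6262 → d_rh = R√(Δφ²+q²Δλ²) = 4863.03 km
Excess = (4863.03 − 4682.75) / 4682.75 = 180.28 / 4682.75 = 3.8499% ≈ 3.8%

3.8%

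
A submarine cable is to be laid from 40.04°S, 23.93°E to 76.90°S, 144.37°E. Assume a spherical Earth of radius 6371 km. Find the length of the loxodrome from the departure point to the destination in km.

Rhumb course C = atan2(Δλ, Δψ) with Δψ = ln[tan(π/4+φ₂/2)/tan(π/4+φ₁/2)] = -1.4006, Δλ = +2.1021 → C = 123.67°
d = R·|Δφ| / |cos C| = 6371·0.64333 / 0.55448 = 7392 km

7392 km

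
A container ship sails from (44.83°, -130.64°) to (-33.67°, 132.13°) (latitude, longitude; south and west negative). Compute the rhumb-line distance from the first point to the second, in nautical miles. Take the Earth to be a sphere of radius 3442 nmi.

Δψ = ln[tan(π/4+φ₂/2)/tan(π/4+φ₁/2)] = -1.5019;  Δφ = -1.3701 rad,  Δλ = -1.6970 rad
q = Δφ/Δψ = 0.9122
d = R·√(Δφ² + q²Δλ²) = 3442·2.06726 = 7115 nmi

7115 nmi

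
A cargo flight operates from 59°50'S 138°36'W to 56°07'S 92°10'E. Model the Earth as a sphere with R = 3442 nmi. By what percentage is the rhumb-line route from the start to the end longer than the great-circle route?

19.7%

Great circle: σ = 0.9997 rad → d_gc = Rσ = 3441.0 nmi
Rhumb: Δφ = +0.0649, Δλ = -2.2555, Δψ = +0.1225, q = Δφ/Δψ = 0.5297 → d_rh = R√(Δφ²+q²Δλ²) = 4118.6 nmi
Excess = (4118.6 − 3441.0) / 3441.0 = 677.6 / 3441.0 = 19.69% ≈ 19.7%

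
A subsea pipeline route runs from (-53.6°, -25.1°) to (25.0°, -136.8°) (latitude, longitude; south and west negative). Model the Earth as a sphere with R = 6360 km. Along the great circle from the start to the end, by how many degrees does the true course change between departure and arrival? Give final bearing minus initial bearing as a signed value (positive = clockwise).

+50.4°

At departure: θ₁ = atan2(sin Δλ cos φ₂, cos φ₁ sin φ₂ − sin φ₁ cos φ₂ cos Δλ) = 268.71°
At arrival: θ₂ = atan2(sin Δλ cos φ₁, −cos φ₂ sin φ₁ + sin φ₂ cos φ₁ cos Δλ) = 319.11°
Δθ = θ₂ − θ₁ = +50.4°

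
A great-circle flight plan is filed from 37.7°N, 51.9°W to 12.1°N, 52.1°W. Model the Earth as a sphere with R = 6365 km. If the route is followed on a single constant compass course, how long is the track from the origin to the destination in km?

2844 km

Rhumb course C = atan2(Δλ, Δψ) with Δψ = ln[tan(π/4+φ₂/2)/tan(π/4+φ₁/2)] = -0.4986, Δλ = -0.0035 → C = 180.40°
d = R·|Δφ| / |cos C| = 6365·0.44680 / 0.99998 = 2844 km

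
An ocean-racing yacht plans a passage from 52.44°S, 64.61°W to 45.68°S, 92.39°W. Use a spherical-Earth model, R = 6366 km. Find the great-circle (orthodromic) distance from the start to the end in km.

cos σ = sin φ₁ sin φ₂ + cos φ₁ cos φ₂ cos Δλ
      = sin(-52.44°)sin(-45.68°) + cos(-52.44°)cos(-45.68°)cos(-27.78°) = 0.9440
σ = 19.272° → d = Rσ = 6366·0.33637 = 2141 km

2141 km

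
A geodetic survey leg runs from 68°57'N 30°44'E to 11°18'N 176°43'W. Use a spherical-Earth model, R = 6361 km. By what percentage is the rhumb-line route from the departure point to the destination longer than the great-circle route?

Great circle: σ = 1.7009 rad → d_gc = Rσ = 10819.2 km
Rhumb: Δφ = -1.0062, Δλ = +2.6625, Δψ = -1.4846, q = Δφ/Δψ = 0.6777 → d_rh = R√(Δφ²+q²Δλ²) = 13142.1 km
Excess = (13142.1 − 10819.2) / 10819.2 = 2322.9 / 10819.2 = 21.47% ≈ 21.5%

21.5%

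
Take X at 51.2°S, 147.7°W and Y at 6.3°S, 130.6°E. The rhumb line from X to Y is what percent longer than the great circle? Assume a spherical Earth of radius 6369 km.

2.6%

Great circle: σ = 1.3945 rad → d_gc = Rσ = 8881.3 km
Rhumb: Δφ = +0.7837, Δλ = -1.4259, Δψ = +0.9335, q = Δφ/Δψ = 0.8395 → d_rh = R√(Δφ²+q²Δλ²) = 9112.4 km
Excess = (9112.4 − 8881.3) / 8881.3 = 231.1 / 8881.3 = 2.60% ≈ 2.6%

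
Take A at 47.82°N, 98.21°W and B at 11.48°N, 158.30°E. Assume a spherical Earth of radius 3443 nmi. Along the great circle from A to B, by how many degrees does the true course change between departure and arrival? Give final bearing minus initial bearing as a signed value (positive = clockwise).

-66.9°

Initial bearing θ₁ = atan2(sin Δλ cos φ₂, cos φ₁ sin φ₂ − sin φ₁ cos φ₂ cos Δλ) = 287.64°
Final bearing θ₂ = (initial bearing from the destination back to the start) + 180° = 220.76°
Δθ = θ₂ − θ₁ = -66.9°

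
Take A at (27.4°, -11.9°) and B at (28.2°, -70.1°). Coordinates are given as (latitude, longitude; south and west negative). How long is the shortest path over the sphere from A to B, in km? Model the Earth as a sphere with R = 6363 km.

Haversine: a = sin²(Δφ/2)+cos φ₁ cos φ₂ sin²(Δλ/2) = 0.18511;  σ = 2·atan2(√a,√(1−a))
σ = 50.966° → d = Rσ = 6363·0.88953 = 5660 km

5660 km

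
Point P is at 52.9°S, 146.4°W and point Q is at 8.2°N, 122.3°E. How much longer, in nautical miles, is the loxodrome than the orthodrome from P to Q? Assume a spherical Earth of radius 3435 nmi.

144 nmi

Great circle: cos σ = sin φ₁ sin φ₂ + cos φ₁ cos φ₂ cos Δλ,  σ = 1.6984 rad → d_gc = 5834.2 nmi
Rhumb line: Δψ = +1.2355, q = Δφ/Δψ = 0.8631, d_rh = R√(Δφ²+q²Δλ²) = 5978.0 nmi
Excess = 5978.0 − 5834.2 = 143.8 ≈ 144 nmi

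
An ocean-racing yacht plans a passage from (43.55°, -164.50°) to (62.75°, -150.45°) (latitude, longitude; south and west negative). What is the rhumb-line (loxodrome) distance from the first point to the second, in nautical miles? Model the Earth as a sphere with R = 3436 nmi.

Δψ = ln[tan(π/4+φ₂/2)/tan(π/4+φ₁/2)] = +0.5712;  Δφ = +0.3351 rad,  Δλ = +0.2452 rad
q = Δφ/Δψ = 0.5867
d = R·√(Δφ² + q²Δλ²) = 3436·0.36468 = 1253 nmi

1253 nmi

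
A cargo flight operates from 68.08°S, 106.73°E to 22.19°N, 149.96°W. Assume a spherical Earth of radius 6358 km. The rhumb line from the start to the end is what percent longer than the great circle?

4.4%

Great circle: σ = 2.0152 rad → d_gc = Rσ = 12812.9 km
Rhumb: Δφ = +1.5755, Δλ = +1.8031, Δψ = +2.0390, q = Δφ/Δψ = 0.7727 → d_rh = R√(Δφ²+q²Δλ²) = 13371.9 km
Excess = (13371.9 − 12812.9) / 12812.9 = 559.0 / 12812.9 = 4.36% ≈ 4.4%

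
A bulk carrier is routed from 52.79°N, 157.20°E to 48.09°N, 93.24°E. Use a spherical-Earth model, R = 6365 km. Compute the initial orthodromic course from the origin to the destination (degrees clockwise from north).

289.8°

θ = atan2( sin Δλ·cos φ₂ ,  cos φ₁ sin φ₂ − sin φ₁ cos φ₂ cos Δλ )
  = atan2(-0.6002, +0.2165) = 289.84°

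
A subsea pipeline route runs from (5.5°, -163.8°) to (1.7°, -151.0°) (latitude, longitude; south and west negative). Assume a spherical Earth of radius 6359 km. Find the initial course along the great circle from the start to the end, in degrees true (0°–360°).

106.1°

N = sin Δλ·cos φ₂ = +0.2215;  D = cos φ₁ sin φ₂ − sin φ₁ cos φ₂ cos Δλ = -0.0639
initial course = atan2(N, D) = 106.09°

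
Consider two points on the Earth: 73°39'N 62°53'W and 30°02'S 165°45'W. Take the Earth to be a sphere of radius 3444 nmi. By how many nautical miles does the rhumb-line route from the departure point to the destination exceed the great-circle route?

Great circle: cos σ = sin φ₁ sin φ₂ + cos φ₁ cos φ₂ cos Δλ,  σ = 2.1348 rad → d_gc = 7352.1 nmi
Rhumb line: Δψ = -2.4903, q = Δφ/Δψ = 0.7267, d_rh = R√(Δφ²+q²Δλ²) = 7683.1 nmi
Excess = 7683.1 − 7352.1 = 331.0 ≈ 331 nmi

331 nmi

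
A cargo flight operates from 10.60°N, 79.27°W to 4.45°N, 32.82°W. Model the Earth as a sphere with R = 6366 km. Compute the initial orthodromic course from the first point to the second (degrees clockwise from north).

θ = atan2( sin Δλ·cos φ₂ ,  cos φ₁ sin φ₂ − sin φ₁ cos φ₂ cos Δλ )
  = atan2(+0.7226, -0.0501) = 93.97°

94.0°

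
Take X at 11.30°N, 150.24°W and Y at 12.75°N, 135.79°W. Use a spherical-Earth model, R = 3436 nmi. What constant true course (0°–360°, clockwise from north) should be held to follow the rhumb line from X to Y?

Δψ = ln[tan(π/4+φ₂/2)/tan(π/4+φ₁/2)] = +0.0259
Δλ = +0.2522 rad (taken the short way round)
course = atan2(Δλ, Δψ) = 84.14°

84.1°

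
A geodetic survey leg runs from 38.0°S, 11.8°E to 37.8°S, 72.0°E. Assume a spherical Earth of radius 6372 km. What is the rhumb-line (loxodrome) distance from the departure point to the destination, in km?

Δψ = ln[tan(π/4+φ₂/2)/tan(π/4+φ₁/2)] = +0.0044;  Δφ = +0.0035 rad,  Δλ = +1.0507 rad
q = Δφ/Δψ = 0.7891
d = R·√(Δφ² + q²Δλ²) = 6372·0.82909 = 5283 km

5283 km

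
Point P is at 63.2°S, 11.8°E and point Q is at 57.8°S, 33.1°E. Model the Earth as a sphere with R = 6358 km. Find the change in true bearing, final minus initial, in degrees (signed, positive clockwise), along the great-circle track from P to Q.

At departure: θ₁ = atan2(sin Δλ cos φ₂, cos φ₁ sin φ₂ − sin φ₁ cos φ₂ cos Δλ) = 72.34°
At arrival: θ₂ = atan2(sin Δλ cos φ₁, −cos φ₂ sin φ₁ + sin φ₂ cos φ₁ cos Δλ) = 53.73°
Δθ = θ₂ − θ₁ = -18.6°

-18.6°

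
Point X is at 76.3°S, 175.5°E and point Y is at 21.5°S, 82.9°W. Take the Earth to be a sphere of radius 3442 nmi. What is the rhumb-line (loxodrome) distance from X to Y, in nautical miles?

Rhumb course C = atan2(Δλ, Δψ) with Δψ = ln[tan(π/4+φ₂/2)/tan(π/4+φ₁/2)] = +1.7348, Δλ = +1.7733 → C = 45.63°
d = R·|Δφ| / |cos C| = 3442·0.95644 / 0.69932 = 4708 nmi

4708 nmi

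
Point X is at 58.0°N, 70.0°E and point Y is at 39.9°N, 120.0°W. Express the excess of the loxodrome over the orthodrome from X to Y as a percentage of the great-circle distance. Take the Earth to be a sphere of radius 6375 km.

Great circle: σ = 1.4267 rad → d_gc = Rσ = 9095.1 km
Rhumb: Δφ = -0.3159, Δλ = +2.9671, Δψ = -0.4885, q = Δφ/Δψ = 0.6466 → d_rh = R√(Δφ²+q²Δλ²) = 12396.0 km
Excess = (12396.0 − 9095.1) / 9095.1 = 3300.9 / 9095.1 = 36.29% ≈ 36.3%

36.3%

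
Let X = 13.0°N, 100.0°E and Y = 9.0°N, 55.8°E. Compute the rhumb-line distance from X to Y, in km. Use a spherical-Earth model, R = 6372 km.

4845 km

Δψ = ln[tan(π/4+φ₂/2)/tan(π/4+φ₁/2)] = -0.0711;  Δφ = -0.0698 rad,  Δλ = -0.7714 rad
q = Δφ/Δψ = 0.9814
d = R·√(Δφ² + q²Δλ²) = 6372·0.76031 = 4845 km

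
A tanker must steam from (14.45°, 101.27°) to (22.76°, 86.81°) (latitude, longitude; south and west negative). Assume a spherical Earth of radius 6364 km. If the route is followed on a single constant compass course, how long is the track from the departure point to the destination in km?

1779 km

Δψ = ln[tan(π/4+φ₂/2)/tan(π/4+φ₁/2)] = +0.1532;  Δφ = +0.1450 rad,  Δλ = -0.2524 rad
q = Δφ/Δψ = 0.9467
d = R·√(Δφ² + q²Δλ²) = 6364·0.27950 = 1779 km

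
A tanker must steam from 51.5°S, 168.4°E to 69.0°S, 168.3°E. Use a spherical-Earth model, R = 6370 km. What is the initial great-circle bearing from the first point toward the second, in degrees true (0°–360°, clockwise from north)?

N = sin Δλ·cos φ₂ = -0.0006;  D = cos φ₁ sin φ₂ − sin φ₁ cos φ₂ cos Δλ = -0.3007
initial course = atan2(N, D) = 180.12°

180.1°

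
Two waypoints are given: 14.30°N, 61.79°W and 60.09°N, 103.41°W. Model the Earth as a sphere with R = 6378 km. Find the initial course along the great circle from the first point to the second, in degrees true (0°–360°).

336.1°

θ = atan2( sin Δλ·cos φ₂ ,  cos φ₁ sin φ₂ − sin φ₁ cos φ₂ cos Δλ )
  = atan2(-0.3312, +0.7479) = 336.11°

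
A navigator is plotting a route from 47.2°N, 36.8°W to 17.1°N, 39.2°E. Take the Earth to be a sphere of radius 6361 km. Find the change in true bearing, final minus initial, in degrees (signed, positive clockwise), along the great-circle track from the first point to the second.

+46.6°

Initial bearing θ₁ = atan2(sin Δλ cos φ₂, cos φ₁ sin φ₂ − sin φ₁ cos φ₂ cos Δλ) = 88.14°
Final bearing θ₂ = (initial bearing from the destination back to the start) + 180° = 134.73°
Δθ = θ₂ − θ₁ = +46.6°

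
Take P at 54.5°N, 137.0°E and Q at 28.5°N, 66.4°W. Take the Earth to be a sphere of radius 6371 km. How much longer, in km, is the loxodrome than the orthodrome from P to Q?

Great circle: cos σ = sin φ₁ sin φ₂ + cos φ₁ cos φ₂ cos Δλ,  σ = 1.6508 rad → d_gc = 10517.1 km
Rhumb line: Δψ = -0.6198, q = Δφ/Δψ = 0.7321, d_rh = R√(Δφ²+q²Δλ²) = 13072.4 km
Excess = 13072.4 − 10517.1 = 2555.3 ≈ 2555 km

2555 km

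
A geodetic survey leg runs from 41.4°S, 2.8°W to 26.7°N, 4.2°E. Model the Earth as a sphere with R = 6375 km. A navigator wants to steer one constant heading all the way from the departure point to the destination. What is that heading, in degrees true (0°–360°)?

5.5°

Meridional parts: M(φ₁)=-0.7951, M(φ₂)=+0.4838 → ΔM = +1.2790;  Δλ = +0.1222 rad
tan C = Δλ / ΔM = +0.0955 → C = 5.46°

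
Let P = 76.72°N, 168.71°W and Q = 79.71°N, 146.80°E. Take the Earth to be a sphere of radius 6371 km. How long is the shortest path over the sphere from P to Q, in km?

1033 km

Haversine: a = sin²(Δφ/2)+cos φ₁ cos φ₂ sin²(Δλ/2) = 0.00656;  σ = 2·atan2(√a,√(1−a))
σ = 9.292° → d = Rσ = 6371·0.16218 = 1033 km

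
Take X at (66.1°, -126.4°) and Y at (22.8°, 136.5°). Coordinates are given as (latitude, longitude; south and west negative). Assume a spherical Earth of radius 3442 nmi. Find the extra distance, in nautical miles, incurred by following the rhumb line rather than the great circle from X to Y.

Great circle: cos σ = sin φ₁ sin φ₂ + cos φ₁ cos φ₂ cos Δλ,  σ = 1.2576 rad → d_gc = 4328.6 nmi
Rhumb line: Δψ = -1.1440, q = Δφ/Δψ = 0.6606, d_rh = R√(Δφ²+q²Δλ²) = 4649.3 nmi
Excess = 4649.3 − 4328.6 = 320.7 ≈ 321 nmi

321 nmi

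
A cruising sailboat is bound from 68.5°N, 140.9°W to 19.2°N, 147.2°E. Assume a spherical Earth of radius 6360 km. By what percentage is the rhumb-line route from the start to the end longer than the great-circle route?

3.7%

Great circle: σ = 1.1445 rad → d_gc = Rσ = 7278.9 km
Rhumb: Δφ = -0.8604, Δλ = -1.2549, Δψ = -1.3199, q = Δφ/Δψ = 0.6519 → d_rh = R√(Δφ²+q²Δλ²) = 7550.9 km
Excess = (7550.9 − 7278.9) / 7278.9 = 272.0 / 7278.9 = 3.74% ≈ 3.7%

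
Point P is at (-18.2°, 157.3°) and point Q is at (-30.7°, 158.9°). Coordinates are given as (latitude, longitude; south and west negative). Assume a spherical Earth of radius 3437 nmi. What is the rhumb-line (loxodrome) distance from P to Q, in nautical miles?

755 nmi

Rhumb course C = atan2(Δλ, Δψ) with Δψ = ln[tan(π/4+φ₂/2)/tan(π/4+φ₁/2)] = -0.2403, Δλ = +0.0279 → C = 173.37°
d = R·|Δφ| / |cos C| = 3437·0.21817 / 0.99332 = 755 nmi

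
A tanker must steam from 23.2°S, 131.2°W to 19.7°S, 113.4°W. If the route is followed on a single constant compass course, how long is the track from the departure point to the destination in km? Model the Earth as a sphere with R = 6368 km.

1882 km

Rhumb course C = atan2(Δλ, Δψ) with Δψ = ln[tan(π/4+φ₂/2)/tan(π/4+φ₁/2)] = +0.0656, Δλ = +0.3107 → C = 78.07°
d = R·|Δφ| / |cos C| = 6368·0.06109 / 0.20674 = 1882 km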